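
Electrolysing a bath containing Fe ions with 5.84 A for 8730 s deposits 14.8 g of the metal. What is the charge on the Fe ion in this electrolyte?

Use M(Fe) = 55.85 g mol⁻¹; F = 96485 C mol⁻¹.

+2

Q = I·t = 5.840 A × 8730.0 s = 50980 C, so n(e⁻) = 50980/96485 = 0.5284 mol.
n(Fe) deposited = 14.8 / 55.85 = 0.2650 mol.
Electrons per atom = n(e⁻)/n(Fe) = 0.5284 / 0.2650 = 1.99 ≈ 2, so the ion is Fe²⁺.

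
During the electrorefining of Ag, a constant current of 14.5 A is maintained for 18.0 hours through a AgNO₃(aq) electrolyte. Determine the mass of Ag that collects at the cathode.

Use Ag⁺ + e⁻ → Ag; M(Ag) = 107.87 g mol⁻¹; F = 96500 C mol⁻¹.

Q = I·t = 14.50 A × 64800 s = 939600 C.
n(e⁻) = Q/F = 939600 / 96500 = 9.737 mol.
Ag⁺ + e⁻ → Ag, so n(Ag) = n(e⁻)/1 = 9.737 mol.
m = n·M = 9.737 × 107.87 = 1050 g.

1050 g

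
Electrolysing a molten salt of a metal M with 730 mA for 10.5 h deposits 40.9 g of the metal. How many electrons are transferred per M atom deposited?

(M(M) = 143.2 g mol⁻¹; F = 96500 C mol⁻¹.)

1

Q = I·t = 0.7300 A × 37800 s = 27590 C, so n(e⁻) = 27590/96500 = 0.2859 mol.
n(M) deposited = 40.9 / 143.2 = 0.2856 mol.
Electrons per atom = n(e⁻)/n(M) = 0.2859 / 0.2856 = 1.00 ≈ 1, so the ion is M⁺.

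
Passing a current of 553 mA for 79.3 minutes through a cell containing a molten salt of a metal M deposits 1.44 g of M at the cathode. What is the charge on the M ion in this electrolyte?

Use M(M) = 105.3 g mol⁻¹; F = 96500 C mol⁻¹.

Q = I·t = 0.5530 A × 4758.0 s = 2631 C, so n(e⁻) = 2631/96500 = 0.02727 mol.
n(M) deposited = 1.44 / 105.3 = 0.01368 mol.
Electrons per atom = n(e⁻)/n(M) = 0.02727 / 0.01368 = 1.99 ≈ 2, so the ion is M²⁺.

+2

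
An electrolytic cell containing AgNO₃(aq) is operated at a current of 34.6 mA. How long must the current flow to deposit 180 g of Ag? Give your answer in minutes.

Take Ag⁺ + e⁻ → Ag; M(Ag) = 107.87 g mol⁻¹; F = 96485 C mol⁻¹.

77600 min

n(Ag) = m/M = 180 / 107.87 = 1.669 mol.
Each Ag atom requires 1 electron, so n(e⁻) = 1 × 1.669 = 1.669 mol.
Q = n(e⁻)·F = 1.669 × 96485 = 161000 C.
t = Q/I = 161000 / 0.03460 A = 4653000 s = 77600 min.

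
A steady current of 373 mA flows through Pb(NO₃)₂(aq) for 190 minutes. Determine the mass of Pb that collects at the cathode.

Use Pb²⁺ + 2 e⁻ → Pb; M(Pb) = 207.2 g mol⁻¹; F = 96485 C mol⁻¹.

4.57 g

Q = I·t = 0.3730 A × 11400 s = 4252 C.
n(e⁻) = Q/F = 4252 / 96485 = 0.04407 mol.
Pb²⁺ + 2 e⁻ → Pb, so n(Pb) = n(e⁻)/2 = 0.02204 mol.
m = n·M = 0.02204 × 207.2 = 4.57 g.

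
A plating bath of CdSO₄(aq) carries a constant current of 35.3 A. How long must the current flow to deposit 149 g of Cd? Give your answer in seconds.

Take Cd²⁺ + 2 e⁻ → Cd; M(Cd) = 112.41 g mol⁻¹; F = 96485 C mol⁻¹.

7250 s

n(Cd) = m/M = 149 / 112.41 = 1.326 mol.
Each Cd atom requires 2 electrons, so n(e⁻) = 2 × 1.326 = 2.651 mol.
Q = n(e⁻)·F = 2.651 × 96485 = 255800 C.
t = Q/I = 255800 / 35.30 A = 7246 s.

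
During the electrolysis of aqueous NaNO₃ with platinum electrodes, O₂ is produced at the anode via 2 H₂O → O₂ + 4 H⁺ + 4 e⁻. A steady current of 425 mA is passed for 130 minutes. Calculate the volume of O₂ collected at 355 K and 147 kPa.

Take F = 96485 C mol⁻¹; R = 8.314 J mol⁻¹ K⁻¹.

0.172 L

Q = I·t = 0.4250 A × 7800.0 s = 3315 C.
n(e⁻) = Q/F = 3315 / 96485 = 0.03436 mol.
4 electrons are transferred per O₂ molecule, so n(O₂) = 0.03436 / 4 = 0.008589 mol.
V = nRT/P = (0.008589 × 8.314 × 355) / (147 × 10³ Pa) = 1.72 × 10⁻⁴ m³ = 0.172 L.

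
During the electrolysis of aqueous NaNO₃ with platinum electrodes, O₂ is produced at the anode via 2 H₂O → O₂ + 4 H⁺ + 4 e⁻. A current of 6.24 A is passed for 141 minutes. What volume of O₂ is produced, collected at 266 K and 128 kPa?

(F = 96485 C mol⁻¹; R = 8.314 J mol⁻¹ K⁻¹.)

2.36 L

Q = I·t = 6.240 A × 8460.0 s = 52790 C.
n(e⁻) = Q/F = 52790 / 96485 = 0.5471 mol.
4 electrons are transferred per O₂ molecule, so n(O₂) = 0.5471 / 4 = 0.1368 mol.
V = nRT/P = (0.1368 × 8.314 × 266) / (128 × 10³ Pa) = 0.00236 m³ = 2.36 L.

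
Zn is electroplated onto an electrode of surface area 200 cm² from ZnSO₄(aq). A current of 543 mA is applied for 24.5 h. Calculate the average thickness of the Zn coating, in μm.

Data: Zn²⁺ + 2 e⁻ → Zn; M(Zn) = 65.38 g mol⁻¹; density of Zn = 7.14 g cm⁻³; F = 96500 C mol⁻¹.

Q = I·t = 0.5430 × 88200 = 47890 C; n(e⁻) = 0.4963 mol.
n(Zn) = n(e⁻)/2 = 0.2481 mol, so m = 0.2481 × 65.38 = 16.22 g.
Volume = m/ρ = 16.22 / 7.14 = 2.272 cm³.
Thickness = V/A = 2.272 / 200 = 0.0114 cm = 114 μm.

114 μm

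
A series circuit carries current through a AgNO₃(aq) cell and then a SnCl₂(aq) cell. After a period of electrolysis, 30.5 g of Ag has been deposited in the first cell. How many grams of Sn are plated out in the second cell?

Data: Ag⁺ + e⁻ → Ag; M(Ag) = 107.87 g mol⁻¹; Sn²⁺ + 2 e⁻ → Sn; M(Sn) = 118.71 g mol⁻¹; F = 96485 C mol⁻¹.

n(Ag) = 30.5 / 107.87 = 0.2827 mol.
Since Ag⁺ + e⁻ → Ag, n(e⁻) passed = 1 × 0.2827 = 0.2827 mol.
Cells in series carry the same charge, so the same 0.2827 mol of electrons passes through cell 2.
Sn²⁺ + 2 e⁻ → Sn, so n(Sn) = 0.2827 / 2 = 0.1414 mol.
m(Sn) = 0.1414 × 118.71 = 16.8 g.

16.8 g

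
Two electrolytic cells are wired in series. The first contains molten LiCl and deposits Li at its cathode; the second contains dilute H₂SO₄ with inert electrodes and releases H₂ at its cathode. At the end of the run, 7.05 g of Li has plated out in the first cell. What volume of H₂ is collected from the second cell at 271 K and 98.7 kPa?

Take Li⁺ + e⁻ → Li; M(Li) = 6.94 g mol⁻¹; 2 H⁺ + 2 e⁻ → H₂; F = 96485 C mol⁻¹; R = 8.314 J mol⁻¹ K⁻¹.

11.6 L

n(Li) = 7.05 / 6.94 = 1.016 mol, so n(e⁻) = 1 × 1.016 = 1.016 mol.
The cells are in series, so the same 1.016 mol of electrons passes through the second cell.
2 H⁺ + 2 e⁻ → H₂ — 2 mol e⁻ per mol H₂, so n(H₂) = 1.016/2 = 0.5079 mol.
V = nRT/P = (0.5079 × 8.314 × 271) / (98.7 × 10³) = 0.0116 m³ = 11.6 L.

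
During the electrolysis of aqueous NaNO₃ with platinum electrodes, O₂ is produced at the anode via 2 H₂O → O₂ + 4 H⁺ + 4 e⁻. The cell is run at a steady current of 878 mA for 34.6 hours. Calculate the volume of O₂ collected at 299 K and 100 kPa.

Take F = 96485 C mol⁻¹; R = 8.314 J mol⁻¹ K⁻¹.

7.04 L

Q = I·t = 0.8780 A × 124560 s = 109400 C.
n(e⁻) = Q/F = 109400 / 96485 = 1.133 mol.
4 electrons are transferred per O₂ molecule, so n(O₂) = 1.133 / 4 = 0.2834 mol.
V = nRT/P = (0.2834 × 8.314 × 299) / (100 × 10³ Pa) = 0.00704 m³ = 7.04 L.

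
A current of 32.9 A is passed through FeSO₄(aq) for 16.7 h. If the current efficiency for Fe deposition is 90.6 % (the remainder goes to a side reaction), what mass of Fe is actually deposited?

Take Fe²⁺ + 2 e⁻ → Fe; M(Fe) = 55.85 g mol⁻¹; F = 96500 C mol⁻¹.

519 g

Q = I·t = 32.90 × 60120 = 1978000 C.
n(e⁻) = 1978000/96500 = 20.50 mol; theoretically n(Fe) = 20.50/2 = 10.25 mol, m_theo = 572.4 g.
At 90.6 % efficiency, m_actual = 0.906 × 572.4 = 519 g.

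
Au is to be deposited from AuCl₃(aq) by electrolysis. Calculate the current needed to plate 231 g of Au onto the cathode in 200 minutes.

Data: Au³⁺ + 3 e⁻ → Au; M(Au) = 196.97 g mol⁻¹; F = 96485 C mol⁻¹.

28.3 A

n(Au) = 231 / 196.97 = 1.173 mol.
n(e⁻) = 3 × 1.173 = 3.518 mol.
Q = n(e⁻)·F = 3.518 × 96485 = 339500 C.
I = Q/t = 339500 / 12000 s = 28.3 A.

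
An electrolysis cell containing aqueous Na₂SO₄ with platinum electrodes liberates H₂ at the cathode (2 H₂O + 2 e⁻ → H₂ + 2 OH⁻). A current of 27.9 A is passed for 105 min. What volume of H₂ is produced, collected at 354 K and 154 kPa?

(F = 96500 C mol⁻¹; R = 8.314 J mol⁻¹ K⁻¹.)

Q = I·t = 27.90 A × 6300.0 s = 175800 C.
n(e⁻) = Q/F = 175800 / 96500 = 1.821 mol.
2 electrons are transferred per H₂ molecule, so n(H₂) = 1.821 / 2 = 0.9107 mol.
V = nRT/P = (0.9107 × 8.314 × 354) / (154 × 10³ Pa) = 0.0174 m³ = 17.4 L.

17.4 L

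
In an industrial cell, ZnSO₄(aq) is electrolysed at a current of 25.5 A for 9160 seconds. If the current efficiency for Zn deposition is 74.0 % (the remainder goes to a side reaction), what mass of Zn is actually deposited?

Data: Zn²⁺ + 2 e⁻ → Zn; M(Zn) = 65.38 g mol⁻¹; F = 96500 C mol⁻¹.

Q = I·t = 25.50 × 9160.0 = 233600 C.
n(e⁻) = 233600/96500 = 2.421 mol; theoretically n(Zn) = 2.421/2 = 1.210 mol, m_theo = 79.13 g.
At 74.0 % efficiency, m_actual = 0.740 × 79.13 = 58.6 g.

58.6 g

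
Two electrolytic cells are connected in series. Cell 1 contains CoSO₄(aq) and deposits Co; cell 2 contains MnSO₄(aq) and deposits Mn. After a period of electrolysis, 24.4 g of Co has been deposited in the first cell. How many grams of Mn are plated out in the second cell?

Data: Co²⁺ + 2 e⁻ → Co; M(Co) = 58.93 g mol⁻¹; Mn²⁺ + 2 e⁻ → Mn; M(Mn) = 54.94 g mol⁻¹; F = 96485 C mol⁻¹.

22.7 g

n(Co) = 24.4 / 58.93 = 0.4141 mol.
Since Co²⁺ + 2 e⁻ → Co, n(e⁻) passed = 2 × 0.4141 = 0.8281 mol.
Cells in series carry the same charge, so the same 0.8281 mol of electrons passes through cell 2.
Mn²⁺ + 2 e⁻ → Mn, so n(Mn) = 0.8281 / 2 = 0.4141 mol.
m(Mn) = 0.4141 × 54.94 = 22.7 g.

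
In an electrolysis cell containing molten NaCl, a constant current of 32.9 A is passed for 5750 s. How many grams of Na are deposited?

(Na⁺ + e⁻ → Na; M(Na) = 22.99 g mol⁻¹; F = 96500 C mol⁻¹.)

45.1 g

Q = I·t = 32.90 A × 5750.0 s = 189200 C.
n(e⁻) = Q/F = 189200 / 96500 = 1.960 mol.
Na⁺ + e⁻ → Na, so n(Na) = n(e⁻)/1 = 1.960 mol.
m = n·M = 1.960 × 22.99 = 45.1 g.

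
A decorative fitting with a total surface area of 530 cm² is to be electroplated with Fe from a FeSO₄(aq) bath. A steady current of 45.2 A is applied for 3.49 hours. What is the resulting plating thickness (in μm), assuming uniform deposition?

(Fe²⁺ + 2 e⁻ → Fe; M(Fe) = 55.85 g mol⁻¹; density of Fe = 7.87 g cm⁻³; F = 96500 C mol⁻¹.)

394 μm

Q = I·t = 45.20 × 12564 = 567900 C; n(e⁻) = 5.885 mol.
n(Fe) = n(e⁻)/2 = 2.942 mol, so m = 2.942 × 55.85 = 164.3 g.
Volume = m/ρ = 164.3 / 7.87 = 20.88 cm³.
Thickness = V/A = 20.88 / 530 = 0.0394 cm = 394 μm.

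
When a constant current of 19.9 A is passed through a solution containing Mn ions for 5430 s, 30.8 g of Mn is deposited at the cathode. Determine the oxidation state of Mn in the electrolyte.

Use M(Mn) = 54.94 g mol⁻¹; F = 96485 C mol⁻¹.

Q = I·t = 19.90 A × 5430.0 s = 108100 C, so n(e⁻) = 108100/96485 = 1.120 mol.
n(Mn) deposited = 30.8 / 54.94 = 0.5606 mol.
Electrons per atom = n(e⁻)/n(Mn) = 1.120 / 0.5606 = 2.00 ≈ 2, so the ion is Mn²⁺.

+2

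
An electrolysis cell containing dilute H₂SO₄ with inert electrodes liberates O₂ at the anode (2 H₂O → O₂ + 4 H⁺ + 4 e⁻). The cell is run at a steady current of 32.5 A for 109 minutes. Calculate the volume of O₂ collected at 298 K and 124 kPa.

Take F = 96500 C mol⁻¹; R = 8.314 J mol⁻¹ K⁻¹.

11.0 L

Q = I·t = 32.50 A × 6540.0 s = 212600 C.
n(e⁻) = Q/F = 212600 / 96500 = 2.203 mol.
4 electrons are transferred per O₂ molecule, so n(O₂) = 2.203 / 4 = 0.5506 mol.
V = nRT/P = (0.5506 × 8.314 × 298) / (124 × 10³ Pa) = 0.0110 m³ = 11.0 L.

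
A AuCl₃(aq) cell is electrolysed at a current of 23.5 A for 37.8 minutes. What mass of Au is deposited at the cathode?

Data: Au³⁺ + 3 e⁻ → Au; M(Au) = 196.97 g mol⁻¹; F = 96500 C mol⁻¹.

Q = I·t = 23.50 A × 2268.0 s = 53300 C.
n(e⁻) = Q/F = 53300 / 96500 = 0.5523 mol.
Au³⁺ + 3 e⁻ → Au, so n(Au) = n(e⁻)/3 = 0.1841 mol.
m = n·M = 0.1841 × 196.97 = 36.3 g.

36.3 g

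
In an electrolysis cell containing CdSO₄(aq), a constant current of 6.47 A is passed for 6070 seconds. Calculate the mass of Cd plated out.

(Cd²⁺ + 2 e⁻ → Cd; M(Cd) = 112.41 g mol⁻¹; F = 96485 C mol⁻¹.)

22.9 g

Q = I·t = 6.470 A × 6070.0 s = 39270 C.
n(e⁻) = Q/F = 39270 / 96485 = 0.4070 mol.
Cd²⁺ + 2 e⁻ → Cd, so n(Cd) = n(e⁻)/2 = 0.2035 mol.
m = n·M = 0.2035 × 112.41 = 22.9 g.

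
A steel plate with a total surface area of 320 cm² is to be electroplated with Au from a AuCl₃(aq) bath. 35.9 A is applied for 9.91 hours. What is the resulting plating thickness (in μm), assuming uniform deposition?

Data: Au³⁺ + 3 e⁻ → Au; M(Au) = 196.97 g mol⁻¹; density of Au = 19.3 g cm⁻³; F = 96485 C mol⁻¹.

1410 μm

Q = I·t = 35.90 × 35676 = 1281000 C; n(e⁻) = 13.27 mol.
n(Au) = n(e⁻)/3 = 4.425 mol, so m = 4.425 × 196.97 = 871.5 g.
Volume = m/ρ = 871.5 / 19.3 = 45.16 cm³.
Thickness = V/A = 45.16 / 320 = 0.141 cm = 1410 μm.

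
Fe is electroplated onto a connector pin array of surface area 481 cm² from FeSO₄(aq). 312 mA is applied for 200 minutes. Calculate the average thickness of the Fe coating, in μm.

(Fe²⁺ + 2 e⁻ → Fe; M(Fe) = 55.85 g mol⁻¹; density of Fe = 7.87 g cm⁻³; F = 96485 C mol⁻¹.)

Q = I·t = 0.3120 × 12000 = 3744 C; n(e⁻) = 0.03880 mol.
n(Fe) = n(e⁻)/2 = 0.01940 mol, so m = 0.01940 × 55.85 = 1.084 g.
Volume = m/ρ = 1.084 / 7.87 = 0.1377 cm³.
Thickness = V/A = 0.1377 / 481 = 2.86 × 10⁻⁴ cm = 2.86 μm.

2.86 μm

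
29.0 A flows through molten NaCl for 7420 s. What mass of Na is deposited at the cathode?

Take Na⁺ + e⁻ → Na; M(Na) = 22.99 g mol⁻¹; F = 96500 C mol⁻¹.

Q = I·t = 29.00 A × 7420.0 s = 215200 C.
n(e⁻) = Q/F = 215200 / 96500 = 2.230 mol.
Na⁺ + e⁻ → Na, so n(Na) = n(e⁻)/1 = 2.230 mol.
m = n·M = 2.230 × 22.99 = 51.3 g.

51.3 g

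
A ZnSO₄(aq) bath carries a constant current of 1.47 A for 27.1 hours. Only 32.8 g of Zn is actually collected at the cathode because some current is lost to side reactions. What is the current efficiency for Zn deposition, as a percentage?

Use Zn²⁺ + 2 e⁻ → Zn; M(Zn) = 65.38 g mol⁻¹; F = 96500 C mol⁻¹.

67.5 %

Q = I·t = 1.470 × 97560 = 143400 C; n(e⁻) = 143400/96500 = 1.486 mol.
Theoretical n(Zn) = n(e⁻)/2 = 0.7431 mol, i.e. m_theo = 0.7431 × 65.38 = 48.58 g.
Efficiency = m_actual / m_theo = 32.8 / 48.58 = 67.5 %.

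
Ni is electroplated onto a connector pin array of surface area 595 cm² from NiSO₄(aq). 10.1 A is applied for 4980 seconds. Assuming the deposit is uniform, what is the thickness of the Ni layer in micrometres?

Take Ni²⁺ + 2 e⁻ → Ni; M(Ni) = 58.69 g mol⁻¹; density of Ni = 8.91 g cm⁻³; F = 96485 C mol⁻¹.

Q = I·t = 10.10 × 4980.0 = 50300 C; n(e⁻) = 0.5213 mol.
n(Ni) = n(e⁻)/2 = 0.2607 mol, so m = 0.2607 × 58.69 = 15.30 g.
Volume = m/ρ = 15.30 / 8.91 = 1.717 cm³.
Thickness = V/A = 1.717 / 595 = 0.00289 cm = 28.9 μm.

28.9 μm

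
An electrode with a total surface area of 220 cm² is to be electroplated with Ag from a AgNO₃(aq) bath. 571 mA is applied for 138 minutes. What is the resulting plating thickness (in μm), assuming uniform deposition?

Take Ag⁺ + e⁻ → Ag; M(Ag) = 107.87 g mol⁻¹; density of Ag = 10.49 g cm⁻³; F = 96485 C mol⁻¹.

Q = I·t = 0.5710 × 8280.0 = 4728 C; n(e⁻) = 0.04900 mol.
n(Ag) = n(e⁻)/1 = 0.04900 mol, so m = 0.04900 × 107.87 = 5.286 g.
Volume = m/ρ = 5.286 / 10.49 = 0.5039 cm³.
Thickness = V/A = 0.5039 / 220 = 0.00229 cm = 22.9 μm.

22.9 μm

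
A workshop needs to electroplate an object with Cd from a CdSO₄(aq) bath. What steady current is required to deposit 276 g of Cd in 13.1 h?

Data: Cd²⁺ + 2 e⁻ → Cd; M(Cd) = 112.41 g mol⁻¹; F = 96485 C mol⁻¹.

10.0 A

n(Cd) = 276 / 112.41 = 2.455 mol.
n(e⁻) = 2 × 2.455 = 4.911 mol.
Q = n(e⁻)·F = 4.911 × 96485 = 473800 C.
I = Q/t = 473800 / 47160 s = 10.0 A.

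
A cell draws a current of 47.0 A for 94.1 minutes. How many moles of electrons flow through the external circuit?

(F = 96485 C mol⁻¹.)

Q = I·t = 47.00 A × 5646.0 s = 265400 C.
n(e⁻) = Q/F = 265400 / 96485 = 2.75 mol.

2.75 mol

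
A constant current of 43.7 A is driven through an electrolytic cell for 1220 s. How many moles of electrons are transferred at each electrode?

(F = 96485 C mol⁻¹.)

0.553 mol

Q = I·t = 43.70 A × 1220.0 s = 53310 C.
n(e⁻) = Q/F = 53310 / 96485 = 0.553 mol.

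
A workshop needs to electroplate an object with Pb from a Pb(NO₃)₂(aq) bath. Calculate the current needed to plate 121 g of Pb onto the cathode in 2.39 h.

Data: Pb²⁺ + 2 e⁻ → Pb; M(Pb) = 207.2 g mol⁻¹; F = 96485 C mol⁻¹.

n(Pb) = 121 / 207.2 = 0.5840 mol.
n(e⁻) = 2 × 0.5840 = 1.168 mol.
Q = n(e⁻)·F = 1.168 × 96485 = 112700 C.
I = Q/t = 112700 / 8604.0 s = 13.1 A.

13.1 A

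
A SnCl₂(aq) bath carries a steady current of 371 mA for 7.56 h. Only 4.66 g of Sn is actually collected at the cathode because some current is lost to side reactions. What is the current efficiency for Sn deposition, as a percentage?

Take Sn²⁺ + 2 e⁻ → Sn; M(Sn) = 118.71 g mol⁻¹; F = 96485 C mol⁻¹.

75.0 %

Q = I·t = 0.3710 × 27216 = 10100 C; n(e⁻) = 10100/96485 = 0.1046 mol.
Theoretical n(Sn) = n(e⁻)/2 = 0.05232 mol, i.e. m_theo = 0.05232 × 118.71 = 6.211 g.
Efficiency = m_actual / m_theo = 4.66 / 6.211 = 75.0 %.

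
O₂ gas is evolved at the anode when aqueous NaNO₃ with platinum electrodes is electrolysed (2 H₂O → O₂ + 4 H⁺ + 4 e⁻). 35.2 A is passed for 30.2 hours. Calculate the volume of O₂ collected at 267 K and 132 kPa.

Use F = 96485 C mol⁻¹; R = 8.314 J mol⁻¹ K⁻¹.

Q = I·t = 35.20 A × 108720 s = 3827000 C.
n(e⁻) = Q/F = 3827000 / 96485 = 39.66 mol.
4 electrons are transferred per O₂ molecule, so n(O₂) = 39.66 / 4 = 9.916 mol.
V = nRT/P = (9.916 × 8.314 × 267) / (132 × 10³ Pa) = 0.167 m³ = 167 L.

167 L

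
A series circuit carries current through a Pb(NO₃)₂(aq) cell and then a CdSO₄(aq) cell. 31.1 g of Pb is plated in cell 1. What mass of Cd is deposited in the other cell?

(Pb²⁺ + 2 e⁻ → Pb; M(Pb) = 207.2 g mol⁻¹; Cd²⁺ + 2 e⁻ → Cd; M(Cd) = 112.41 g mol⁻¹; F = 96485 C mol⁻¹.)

16.9 g

n(Pb) = 31.1 / 207.2 = 0.1501 mol.
Since Pb²⁺ + 2 e⁻ → Pb, n(e⁻) passed = 2 × 0.1501 = 0.3002 mol.
Cells in series carry the same charge, so the same 0.3002 mol of electrons passes through cell 2.
Cd²⁺ + 2 e⁻ → Cd, so n(Cd) = 0.3002 / 2 = 0.1501 mol.
m(Cd) = 0.1501 × 112.41 = 16.9 g.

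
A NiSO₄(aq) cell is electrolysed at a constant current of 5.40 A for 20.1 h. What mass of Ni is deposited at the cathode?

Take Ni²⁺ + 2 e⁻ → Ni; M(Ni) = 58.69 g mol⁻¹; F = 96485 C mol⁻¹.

119 g

Q = I·t = 5.400 A × 72360 s = 390700 C.
n(e⁻) = Q/F = 390700 / 96485 = 4.050 mol.
Ni²⁺ + 2 e⁻ → Ni, so n(Ni) = n(e⁻)/2 = 2.025 mol.
m = n·M = 2.025 × 58.69 = 119 g.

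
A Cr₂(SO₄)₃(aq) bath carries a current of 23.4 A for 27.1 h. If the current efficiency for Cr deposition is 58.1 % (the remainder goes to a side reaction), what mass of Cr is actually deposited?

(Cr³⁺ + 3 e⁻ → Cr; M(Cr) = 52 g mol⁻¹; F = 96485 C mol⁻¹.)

238 g

Q = I·t = 23.40 × 97560 = 2283000 C.
n(e⁻) = 2283000/96485 = 23.66 mol; theoretically n(Cr) = 23.66/3 = 7.887 mol, m_theo = 410.1 g.
At 58.1 % efficiency, m_actual = 0.581 × 410.1 = 238 g.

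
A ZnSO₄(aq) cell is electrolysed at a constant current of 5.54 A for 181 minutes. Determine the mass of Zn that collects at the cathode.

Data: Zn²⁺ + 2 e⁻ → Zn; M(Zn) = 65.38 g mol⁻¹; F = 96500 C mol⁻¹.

Q = I·t = 5.540 A × 10860 s = 60160 C.
n(e⁻) = Q/F = 60160 / 96500 = 0.6235 mol.
Zn²⁺ + 2 e⁻ → Zn, so n(Zn) = n(e⁻)/2 = 0.3117 mol.
m = n·M = 0.3117 × 65.38 = 20.4 g.

20.4 g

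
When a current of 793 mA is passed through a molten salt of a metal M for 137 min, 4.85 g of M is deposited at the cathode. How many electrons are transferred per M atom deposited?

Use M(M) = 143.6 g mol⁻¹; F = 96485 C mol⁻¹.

2

Q = I·t = 0.7930 A × 8220.0 s = 6518 C, so n(e⁻) = 6518/96485 = 0.06756 mol.
n(M) deposited = 4.85 / 143.6 = 0.03377 mol.
Electrons per atom = n(e⁻)/n(M) = 0.06756 / 0.03377 = 2.00 ≈ 2, so the ion is M²⁺.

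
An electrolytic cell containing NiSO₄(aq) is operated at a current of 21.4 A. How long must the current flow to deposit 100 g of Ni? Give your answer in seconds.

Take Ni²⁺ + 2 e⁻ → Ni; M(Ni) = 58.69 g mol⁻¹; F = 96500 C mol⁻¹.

n(Ni) = m/M = 100 / 58.69 = 1.704 mol.
Each Ni atom requires 2 electrons, so n(e⁻) = 2 × 1.704 = 3.408 mol.
Q = n(e⁻)·F = 3.408 × 96500 = 328800 C.
t = Q/I = 328800 / 21.40 A = 15370 s.

15400 s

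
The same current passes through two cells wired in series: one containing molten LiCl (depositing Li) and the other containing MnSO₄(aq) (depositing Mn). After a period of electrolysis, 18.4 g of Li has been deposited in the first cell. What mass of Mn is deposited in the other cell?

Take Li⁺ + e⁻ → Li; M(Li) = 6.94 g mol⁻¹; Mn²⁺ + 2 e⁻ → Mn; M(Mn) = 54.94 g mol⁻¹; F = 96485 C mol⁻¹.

72.8 g

n(Li) = 18.4 / 6.94 = 2.651 mol.
Since Li⁺ + e⁻ → Li, n(e⁻) passed = 1 × 2.651 = 2.651 mol.
Cells in series carry the same charge, so the same 2.651 mol of electrons passes through cell 2.
Mn²⁺ + 2 e⁻ → Mn, so n(Mn) = 2.651 / 2 = 1.326 mol.
m(Mn) = 1.326 × 54.94 = 72.8 g.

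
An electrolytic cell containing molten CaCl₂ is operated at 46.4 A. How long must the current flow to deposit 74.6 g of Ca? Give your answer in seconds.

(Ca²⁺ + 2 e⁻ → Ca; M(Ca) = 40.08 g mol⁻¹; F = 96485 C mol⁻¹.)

n(Ca) = m/M = 74.6 / 40.08 = 1.861 mol.
Each Ca atom requires 2 electrons, so n(e⁻) = 2 × 1.861 = 3.723 mol.
Q = n(e⁻)·F = 3.723 × 96485 = 359200 C.
t = Q/I = 359200 / 46.40 A = 7741 s.

7740 s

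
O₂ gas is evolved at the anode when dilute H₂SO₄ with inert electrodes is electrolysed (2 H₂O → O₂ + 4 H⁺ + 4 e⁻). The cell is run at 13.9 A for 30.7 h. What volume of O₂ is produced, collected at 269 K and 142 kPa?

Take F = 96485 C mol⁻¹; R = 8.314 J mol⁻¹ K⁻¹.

62.7 L

Q = I·t = 13.90 A × 110520 s = 1536000 C.
n(e⁻) = Q/F = 1536000 / 96485 = 15.92 mol.
4 electrons are transferred per O₂ molecule, so n(O₂) = 15.92 / 4 = 3.980 mol.
V = nRT/P = (3.980 × 8.314 × 269) / (142 × 10³ Pa) = 0.0627 m³ = 62.7 L.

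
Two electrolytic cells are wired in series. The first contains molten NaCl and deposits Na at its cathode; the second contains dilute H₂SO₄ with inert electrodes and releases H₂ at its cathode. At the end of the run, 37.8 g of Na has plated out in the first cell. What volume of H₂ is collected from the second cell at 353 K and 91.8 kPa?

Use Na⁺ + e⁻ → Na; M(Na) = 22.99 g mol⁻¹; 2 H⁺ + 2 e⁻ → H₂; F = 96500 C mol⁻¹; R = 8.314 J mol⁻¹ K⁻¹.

26.3 L

n(Na) = 37.8 / 22.99 = 1.644 mol, so n(e⁻) = 1 × 1.644 = 1.644 mol.
The cells are in series, so the same 1.644 mol of electrons passes through the second cell.
2 H⁺ + 2 e⁻ → H₂ — 2 mol e⁻ per mol H₂, so n(H₂) = 1.644/2 = 0.8221 mol.
V = nRT/P = (0.8221 × 8.314 × 353) / (91.8 × 10³) = 0.0263 m³ = 26.3 L.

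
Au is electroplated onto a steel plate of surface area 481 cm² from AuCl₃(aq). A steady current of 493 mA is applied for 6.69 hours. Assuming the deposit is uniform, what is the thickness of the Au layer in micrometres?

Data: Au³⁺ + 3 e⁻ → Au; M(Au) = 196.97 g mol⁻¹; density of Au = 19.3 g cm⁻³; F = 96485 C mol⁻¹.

Q = I·t = 0.4930 × 24084 = 11870 C; n(e⁻) = 0.1231 mol.
n(Au) = n(e⁻)/3 = 0.04102 mol, so m = 0.04102 × 196.97 = 8.080 g.
Volume = m/ρ = 8.080 / 19.3 = 0.4186 cm³.
Thickness = V/A = 0.4186 / 481 = 8.70 × 10⁻⁴ cm = 8.70 μm.

8.70 μm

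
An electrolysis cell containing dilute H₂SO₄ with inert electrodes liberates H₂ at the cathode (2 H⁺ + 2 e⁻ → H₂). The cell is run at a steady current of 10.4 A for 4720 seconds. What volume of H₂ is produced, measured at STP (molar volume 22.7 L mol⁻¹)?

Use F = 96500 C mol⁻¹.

5.77 L

Q = I·t = 10.40 A × 4720.0 s = 49090 C.
n(e⁻) = Q/F = 49090 / 96500 = 0.5087 mol.
2 electrons are transferred per H₂ molecule, so n(H₂) = 0.5087 / 2 = 0.2543 mol.
V = n × V_m = 0.2543 × 22.7 = 5.77 L.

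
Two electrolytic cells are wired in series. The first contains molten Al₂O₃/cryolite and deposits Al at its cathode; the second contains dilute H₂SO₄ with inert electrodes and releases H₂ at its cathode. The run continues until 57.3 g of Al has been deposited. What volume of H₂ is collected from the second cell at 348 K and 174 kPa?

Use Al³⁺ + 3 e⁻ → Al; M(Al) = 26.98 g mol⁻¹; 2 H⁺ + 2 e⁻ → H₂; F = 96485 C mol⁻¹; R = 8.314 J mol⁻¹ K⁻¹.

n(Al) = 57.3 / 26.98 = 2.124 mol, so n(e⁻) = 3 × 2.124 = 6.371 mol.
The cells are in series, so the same 6.371 mol of electrons passes through the second cell.
2 H⁺ + 2 e⁻ → H₂ — 2 mol e⁻ per mol H₂, so n(H₂) = 6.371/2 = 3.186 mol.
V = nRT/P = (3.186 × 8.314 × 348) / (174 × 10³) = 0.0530 m³ = 53.0 L.

53.0 L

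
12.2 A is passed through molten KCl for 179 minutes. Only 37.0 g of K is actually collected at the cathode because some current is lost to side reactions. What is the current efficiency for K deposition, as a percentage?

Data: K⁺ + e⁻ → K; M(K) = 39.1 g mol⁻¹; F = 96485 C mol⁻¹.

Q = I·t = 12.20 × 10740 = 131000 C; n(e⁻) = 131000/96485 = 1.358 mol.
Theoretical n(K) = n(e⁻)/1 = 1.358 mol, i.e. m_theo = 1.358 × 39.1 = 53.10 g.
Efficiency = m_actual / m_theo = 37.0 / 53.10 = 69.7 %.

69.7 %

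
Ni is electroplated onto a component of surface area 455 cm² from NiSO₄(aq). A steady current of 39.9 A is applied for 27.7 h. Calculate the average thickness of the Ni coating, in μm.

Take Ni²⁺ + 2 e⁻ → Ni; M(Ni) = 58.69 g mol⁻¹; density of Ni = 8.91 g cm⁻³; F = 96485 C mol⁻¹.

2980 μm

Q = I·t = 39.90 × 99720 = 3979000 C; n(e⁻) = 41.24 mol.
n(Ni) = n(e⁻)/2 = 20.62 mol, so m = 20.62 × 58.69 = 1210 g.
Volume = m/ρ = 1210 / 8.91 = 135.8 cm³.
Thickness = V/A = 135.8 / 455 = 0.298 cm = 2980 μm.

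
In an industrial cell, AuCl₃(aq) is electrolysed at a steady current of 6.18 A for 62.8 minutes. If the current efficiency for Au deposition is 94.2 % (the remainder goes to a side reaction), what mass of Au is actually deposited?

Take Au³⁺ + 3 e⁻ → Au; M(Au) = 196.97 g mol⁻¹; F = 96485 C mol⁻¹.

Q = I·t = 6.180 × 3768.0 = 23290 C.
n(e⁻) = 23290/96485 = 0.2413 mol; theoretically n(Au) = 0.2413/3 = 0.08045 mol, m_theo = 15.85 g.
At 94.2 % efficiency, m_actual = 0.942 × 15.85 = 14.9 g.

14.9 g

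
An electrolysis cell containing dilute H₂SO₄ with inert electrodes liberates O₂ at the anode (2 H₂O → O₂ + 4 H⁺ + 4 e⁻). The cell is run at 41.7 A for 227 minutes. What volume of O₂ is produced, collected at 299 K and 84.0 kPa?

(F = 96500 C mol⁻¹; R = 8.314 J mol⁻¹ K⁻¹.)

43.5 L

Q = I·t = 41.70 A × 13620 s = 568000 C.
n(e⁻) = Q/F = 568000 / 96500 = 5.886 mol.
4 electrons are transferred per O₂ molecule, so n(O₂) = 5.886 / 4 = 1.471 mol.
V = nRT/P = (1.471 × 8.314 × 299) / (84.0 × 10³ Pa) = 0.0435 m³ = 43.5 L.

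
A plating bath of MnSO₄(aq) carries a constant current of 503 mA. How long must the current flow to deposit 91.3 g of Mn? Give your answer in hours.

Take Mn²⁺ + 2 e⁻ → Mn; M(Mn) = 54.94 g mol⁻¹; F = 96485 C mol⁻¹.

n(Mn) = m/M = 91.3 / 54.94 = 1.662 mol.
Each Mn atom requires 2 electrons, so n(e⁻) = 2 × 1.662 = 3.324 mol.
Q = n(e⁻)·F = 3.324 × 96485 = 320700 C.
t = Q/I = 320700 / 0.5030 A = 637500 s = 177 h.

177 h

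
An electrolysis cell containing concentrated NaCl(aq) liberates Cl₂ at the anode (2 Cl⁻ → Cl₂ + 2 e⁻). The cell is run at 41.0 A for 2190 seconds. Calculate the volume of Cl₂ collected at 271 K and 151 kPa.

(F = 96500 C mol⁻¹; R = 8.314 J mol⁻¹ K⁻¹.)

6.94 L

Q = I·t = 41.00 A × 2190.0 s = 89790 C.
n(e⁻) = Q/F = 89790 / 96500 = 0.9305 mol.
2 electrons are transferred per Cl₂ molecule, so n(Cl₂) = 0.9305 / 2 = 0.4652 mol.
V = nRT/P = (0.4652 × 8.314 × 271) / (151 × 10³ Pa) = 0.00694 m³ = 6.94 L.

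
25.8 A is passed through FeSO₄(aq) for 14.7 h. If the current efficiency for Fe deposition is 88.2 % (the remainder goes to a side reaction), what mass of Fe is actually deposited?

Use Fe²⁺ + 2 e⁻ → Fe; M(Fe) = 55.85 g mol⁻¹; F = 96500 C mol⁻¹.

Q = I·t = 25.80 × 52920 = 1365000 C.
n(e⁻) = 1365000/96500 = 14.15 mol; theoretically n(Fe) = 14.15/2 = 7.074 mol, m_theo = 395.1 g.
At 88.2 % efficiency, m_actual = 0.882 × 395.1 = 348 g.

348 g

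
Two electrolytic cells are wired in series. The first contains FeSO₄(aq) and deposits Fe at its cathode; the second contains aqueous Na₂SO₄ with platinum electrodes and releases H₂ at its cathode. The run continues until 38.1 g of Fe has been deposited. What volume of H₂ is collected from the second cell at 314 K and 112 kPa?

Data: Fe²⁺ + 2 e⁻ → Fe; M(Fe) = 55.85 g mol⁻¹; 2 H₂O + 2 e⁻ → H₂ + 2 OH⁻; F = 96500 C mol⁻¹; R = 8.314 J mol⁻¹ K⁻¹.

n(Fe) = 38.1 / 55.85 = 0.6822 mol, so n(e⁻) = 2 × 0.6822 = 1.364 mol.
The cells are in series, so the same 1.364 mol of electrons passes through the second cell.
2 H₂O + 2 e⁻ → H₂ + 2 OH⁻ — 2 mol e⁻ per mol H₂, so n(H₂) = 1.364/2 = 0.6822 mol.
V = nRT/P = (0.6822 × 8.314 × 314) / (112 × 10³) = 0.0159 m³ = 15.9 L.

15.9 L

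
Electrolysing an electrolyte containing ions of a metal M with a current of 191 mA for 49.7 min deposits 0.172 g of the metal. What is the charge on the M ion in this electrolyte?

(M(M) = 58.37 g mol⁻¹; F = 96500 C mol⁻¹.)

+2

Q = I·t = 0.1910 A × 2982.0 s = 569.6 C, so n(e⁻) = 569.6/96500 = 0.005902 mol.
n(M) deposited = 0.172 / 58.37 = 0.002947 mol.
Electrons per atom = n(e⁻)/n(M) = 0.005902 / 0.002947 = 2.00 ≈ 2, so the ion is M²⁺.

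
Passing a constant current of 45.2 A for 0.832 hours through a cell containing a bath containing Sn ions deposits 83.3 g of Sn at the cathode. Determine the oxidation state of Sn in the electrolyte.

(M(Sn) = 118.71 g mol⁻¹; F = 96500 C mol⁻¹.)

Q = I·t = 45.20 A × 2995.2 s = 135400 C, so n(e⁻) = 135400/96500 = 1.403 mol.
n(Sn) deposited = 83.3 / 118.71 = 0.7017 mol.
Electrons per atom = n(e⁻)/n(Sn) = 1.403 / 0.7017 = 2.00 ≈ 2, so the ion is Sn²⁺.

+2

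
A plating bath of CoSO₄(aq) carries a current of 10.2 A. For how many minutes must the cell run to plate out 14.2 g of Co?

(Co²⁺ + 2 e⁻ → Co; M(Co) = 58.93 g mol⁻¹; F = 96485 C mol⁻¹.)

76.0 min

n(Co) = m/M = 14.2 / 58.93 = 0.2410 mol.
Each Co atom requires 2 electrons, so n(e⁻) = 2 × 0.2410 = 0.4819 mol.
Q = n(e⁻)·F = 0.4819 × 96485 = 46500 C.
t = Q/I = 46500 / 10.20 A = 4559 s = 76.0 min.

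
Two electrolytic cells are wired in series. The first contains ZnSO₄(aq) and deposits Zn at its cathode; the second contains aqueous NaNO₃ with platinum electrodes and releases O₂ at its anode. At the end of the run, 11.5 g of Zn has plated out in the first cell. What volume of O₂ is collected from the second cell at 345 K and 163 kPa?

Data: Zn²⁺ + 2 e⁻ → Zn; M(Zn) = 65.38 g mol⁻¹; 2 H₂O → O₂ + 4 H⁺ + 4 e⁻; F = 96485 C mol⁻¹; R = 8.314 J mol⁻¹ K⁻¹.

n(Zn) = 11.5 / 65.38 = 0.1759 mol, so n(e⁻) = 2 × 0.1759 = 0.3518 mol.
The cells are in series, so the same 0.3518 mol of electrons passes through the second cell.
2 H₂O → O₂ + 4 H⁺ + 4 e⁻ — 4 mol e⁻ per mol O₂, so n(O₂) = 0.3518/4 = 0.08795 mol.
V = nRT/P = (0.08795 × 8.314 × 345) / (163 × 10³) = 0.00155 m³ = 1.55 L.

1.55 L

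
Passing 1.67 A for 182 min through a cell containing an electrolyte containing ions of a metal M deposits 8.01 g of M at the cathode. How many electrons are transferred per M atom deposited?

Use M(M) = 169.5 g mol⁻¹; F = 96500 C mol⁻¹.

Q = I·t = 1.670 A × 10920 s = 18240 C, so n(e⁻) = 18240/96500 = 0.1890 mol.
n(M) deposited = 8.01 / 169.5 = 0.04726 mol.
Electrons per atom = n(e⁻)/n(M) = 0.1890 / 0.04726 = 4.00 ≈ 4, so the ion is M⁴⁺.

4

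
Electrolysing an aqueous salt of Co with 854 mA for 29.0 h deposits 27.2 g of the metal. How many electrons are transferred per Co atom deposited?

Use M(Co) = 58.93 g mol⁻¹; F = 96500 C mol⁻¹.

Q = I·t = 0.8540 A × 104400 s = 89160 C, so n(e⁻) = 89160/96500 = 0.9239 mol.
n(Co) deposited = 27.2 / 58.93 = 0.4616 mol.
Electrons per atom = n(e⁻)/n(Co) = 0.9239 / 0.4616 = 2.00 ≈ 2, so the ion is Co²⁺.

2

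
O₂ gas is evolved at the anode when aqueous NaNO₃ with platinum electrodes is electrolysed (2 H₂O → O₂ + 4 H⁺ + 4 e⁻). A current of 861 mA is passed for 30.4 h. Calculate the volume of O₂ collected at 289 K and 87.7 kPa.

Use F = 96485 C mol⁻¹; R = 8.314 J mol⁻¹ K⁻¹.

Q = I·t = 0.8610 A × 109440 s = 94230 C.
n(e⁻) = Q/F = 94230 / 96485 = 0.9766 mol.
4 electrons are transferred per O₂ molecule, so n(O₂) = 0.9766 / 4 = 0.2442 mol.
V = nRT/P = (0.2442 × 8.314 × 289) / (87.7 × 10³ Pa) = 0.00669 m³ = 6.69 L.

6.69 L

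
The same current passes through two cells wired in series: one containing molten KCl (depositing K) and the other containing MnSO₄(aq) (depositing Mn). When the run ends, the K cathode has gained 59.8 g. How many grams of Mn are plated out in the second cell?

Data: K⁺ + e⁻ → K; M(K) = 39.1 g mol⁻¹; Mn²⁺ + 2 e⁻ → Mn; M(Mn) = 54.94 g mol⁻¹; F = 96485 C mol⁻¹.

42.0 g

n(K) = 59.8 / 39.1 = 1.529 mol.
Since K⁺ + e⁻ → K, n(e⁻) passed = 1 × 1.529 = 1.529 mol.
Cells in series carry the same charge, so the same 1.529 mol of electrons passes through cell 2.
Mn²⁺ + 2 e⁻ → Mn, so n(Mn) = 1.529 / 2 = 0.7647 mol.
m(Mn) = 0.7647 × 54.94 = 42.0 g.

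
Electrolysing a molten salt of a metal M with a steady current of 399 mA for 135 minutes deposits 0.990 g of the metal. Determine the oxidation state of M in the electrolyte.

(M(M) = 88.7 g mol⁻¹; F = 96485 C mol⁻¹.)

Q = I·t = 0.3990 A × 8100.0 s = 3232 C, so n(e⁻) = 3232/96485 = 0.03350 mol.
n(M) deposited = 0.990 / 88.7 = 0.01116 mol.
Electrons per atom = n(e⁻)/n(M) = 0.03350 / 0.01116 = 3.00 ≈ 3, so the ion is M³⁺.

+3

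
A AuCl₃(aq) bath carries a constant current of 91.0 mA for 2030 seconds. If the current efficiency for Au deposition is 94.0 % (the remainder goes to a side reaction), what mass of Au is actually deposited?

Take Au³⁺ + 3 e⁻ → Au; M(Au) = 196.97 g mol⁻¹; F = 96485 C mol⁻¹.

Q = I·t = 0.09100 × 2030.0 = 184.7 C.
n(e⁻) = 184.7/96485 = 0.001915 mol; theoretically n(Au) = 0.001915/3 = 0.0006382 mol, m_theo = 0.1257 g.
At 94.0 % efficiency, m_actual = 0.940 × 0.1257 = 0.118 g.

0.118 g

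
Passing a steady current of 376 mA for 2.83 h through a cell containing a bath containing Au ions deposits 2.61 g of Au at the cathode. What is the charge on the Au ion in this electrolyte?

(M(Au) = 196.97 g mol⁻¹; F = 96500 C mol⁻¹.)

+3

Q = I·t = 0.3760 A × 10188 s = 3831 C, so n(e⁻) = 3831/96500 = 0.03970 mol.
n(Au) deposited = 2.61 / 196.97 = 0.01325 mol.
Electrons per atom = n(e⁻)/n(Au) = 0.03970 / 0.01325 = 3.00 ≈ 3, so the ion is Au³⁺.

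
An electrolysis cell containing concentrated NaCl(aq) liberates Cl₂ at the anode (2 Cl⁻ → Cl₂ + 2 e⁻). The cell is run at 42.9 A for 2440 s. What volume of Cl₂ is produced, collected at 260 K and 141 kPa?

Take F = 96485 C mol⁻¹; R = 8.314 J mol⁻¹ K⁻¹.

Q = I·t = 42.90 A × 2440.0 s = 104700 C.
n(e⁻) = Q/F = 104700 / 96485 = 1.085 mol.
2 electrons are transferred per Cl₂ molecule, so n(Cl₂) = 1.085 / 2 = 0.5424 mol.
V = nRT/P = (0.5424 × 8.314 × 260) / (141 × 10³ Pa) = 0.00832 m³ = 8.32 L.

8.32 L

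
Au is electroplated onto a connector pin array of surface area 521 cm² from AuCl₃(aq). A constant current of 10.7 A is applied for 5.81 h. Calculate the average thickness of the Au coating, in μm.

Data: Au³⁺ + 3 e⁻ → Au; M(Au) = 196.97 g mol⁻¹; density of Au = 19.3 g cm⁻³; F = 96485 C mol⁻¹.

151 μm

Q = I·t = 10.70 × 20916 = 223800 C; n(e⁻) = 2.320 mol.
n(Au) = n(e⁻)/3 = 0.7732 mol, so m = 0.7732 × 196.97 = 152.3 g.
Volume = m/ρ = 152.3 / 19.3 = 7.891 cm³.
Thickness = V/A = 7.891 / 521 = 0.0151 cm = 151 μm.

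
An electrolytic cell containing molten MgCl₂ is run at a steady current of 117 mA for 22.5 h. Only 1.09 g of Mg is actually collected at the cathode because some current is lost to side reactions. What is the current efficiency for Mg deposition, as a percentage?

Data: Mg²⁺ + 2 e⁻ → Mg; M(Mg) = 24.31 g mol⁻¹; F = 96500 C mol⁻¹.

91.3 %

Q = I·t = 0.1170 × 81000 = 9477 C; n(e⁻) = 9477/96500 = 0.09821 mol.
Theoretical n(Mg) = n(e⁻)/2 = 0.04910 mol, i.e. m_theo = 0.04910 × 24.31 = 1.194 g.
Efficiency = m_actual / m_theo = 1.09 / 1.194 = 91.3 %.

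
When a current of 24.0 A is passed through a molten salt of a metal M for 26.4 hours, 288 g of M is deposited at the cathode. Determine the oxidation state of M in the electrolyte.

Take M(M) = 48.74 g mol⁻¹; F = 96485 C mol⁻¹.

+4

Q = I·t = 24.00 A × 95040 s = 2281000 C, so n(e⁻) = 2281000/96485 = 23.64 mol.
n(M) deposited = 288 / 48.74 = 5.909 mol.
Electrons per atom = n(e⁻)/n(M) = 23.64 / 5.909 = 4.00 ≈ 4, so the ion is M⁴⁺.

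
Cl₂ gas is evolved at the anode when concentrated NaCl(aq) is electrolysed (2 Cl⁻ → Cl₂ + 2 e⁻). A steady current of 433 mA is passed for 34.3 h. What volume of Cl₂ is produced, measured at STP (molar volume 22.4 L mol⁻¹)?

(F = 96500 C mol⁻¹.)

Q = I·t = 0.4330 A × 123480 s = 53470 C.
n(e⁻) = Q/F = 53470 / 96500 = 0.5541 mol.
2 electrons are transferred per Cl₂ molecule, so n(Cl₂) = 0.5541 / 2 = 0.2770 mol.
V = n × V_m = 0.2770 × 22.4 = 6.21 L.

6.21 L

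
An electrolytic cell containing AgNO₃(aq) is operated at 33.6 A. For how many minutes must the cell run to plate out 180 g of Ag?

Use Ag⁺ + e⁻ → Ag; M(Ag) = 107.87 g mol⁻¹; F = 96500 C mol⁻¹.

79.9 min

n(Ag) = m/M = 180 / 107.87 = 1.669 mol.
Each Ag atom requires 1 electron, so n(e⁻) = 1 × 1.669 = 1.669 mol.
Q = n(e⁻)·F = 1.669 × 96500 = 161000 C.
t = Q/I = 161000 / 33.60 A = 4792 s = 79.9 min.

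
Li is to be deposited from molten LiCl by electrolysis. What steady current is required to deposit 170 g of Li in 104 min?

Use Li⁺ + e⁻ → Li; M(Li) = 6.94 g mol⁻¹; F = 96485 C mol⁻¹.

n(Li) = 170 / 6.94 = 24.50 mol.
n(e⁻) = 1 × 24.50 = 24.50 mol.
Q = n(e⁻)·F = 24.50 × 96485 = 2363000 C.
I = Q/t = 2363000 / 6240.0 s = 379 A.

379 A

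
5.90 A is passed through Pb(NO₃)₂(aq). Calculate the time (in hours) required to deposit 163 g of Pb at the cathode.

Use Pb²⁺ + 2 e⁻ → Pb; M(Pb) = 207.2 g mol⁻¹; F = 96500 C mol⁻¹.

n(Pb) = m/M = 163 / 207.2 = 0.7867 mol.
Each Pb atom requires 2 electrons, so n(e⁻) = 2 × 0.7867 = 1.573 mol.
Q = n(e⁻)·F = 1.573 × 96500 = 151800 C.
t = Q/I = 151800 / 5.900 A = 25730 s = 7.15 h.

7.15 h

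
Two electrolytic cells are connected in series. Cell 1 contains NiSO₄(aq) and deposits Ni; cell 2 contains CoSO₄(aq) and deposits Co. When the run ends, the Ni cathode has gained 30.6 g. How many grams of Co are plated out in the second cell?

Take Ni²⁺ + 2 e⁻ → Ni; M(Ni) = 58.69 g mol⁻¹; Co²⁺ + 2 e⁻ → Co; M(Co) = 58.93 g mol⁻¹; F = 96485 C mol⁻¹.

n(Ni) = 30.6 / 58.69 = 0.5214 mol.
Since Ni²⁺ + 2 e⁻ → Ni, n(e⁻) passed = 2 × 0.5214 = 1.043 mol.
Cells in series carry the same charge, so the same 1.043 mol of electrons passes through cell 2.
Co²⁺ + 2 e⁻ → Co, so n(Co) = 1.043 / 2 = 0.5214 mol.
m(Co) = 0.5214 × 58.93 = 30.7 g.

30.7 g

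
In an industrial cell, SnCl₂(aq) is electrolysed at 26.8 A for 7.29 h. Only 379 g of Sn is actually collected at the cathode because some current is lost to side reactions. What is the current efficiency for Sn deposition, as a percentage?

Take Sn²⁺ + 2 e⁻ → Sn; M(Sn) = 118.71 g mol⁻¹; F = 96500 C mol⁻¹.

Q = I·t = 26.80 × 26244 = 703300 C; n(e⁻) = 703300/96500 = 7.288 mol.
Theoretical n(Sn) = n(e⁻)/2 = 3.644 mol, i.e. m_theo = 3.644 × 118.71 = 432.6 g.
Efficiency = m_actual / m_theo = 379 / 432.6 = 87.6 %.

87.6 %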